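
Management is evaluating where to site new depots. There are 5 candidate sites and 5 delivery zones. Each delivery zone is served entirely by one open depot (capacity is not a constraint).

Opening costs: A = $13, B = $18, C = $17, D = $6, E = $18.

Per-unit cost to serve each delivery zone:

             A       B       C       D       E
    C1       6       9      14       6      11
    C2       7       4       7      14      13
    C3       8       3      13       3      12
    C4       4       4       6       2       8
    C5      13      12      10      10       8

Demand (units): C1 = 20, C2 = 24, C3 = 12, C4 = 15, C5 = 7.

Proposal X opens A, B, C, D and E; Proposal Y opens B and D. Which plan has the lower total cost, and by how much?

Proposal X: {A, B, C, D, E}: C1→A 6·20=120, C2→B 4·24=96, C3→B 3·12=36, C4→D 2·15=30, C5→E 8·7=56. Service 338; fixed 72; total 410.
Proposal Y: {B, D}: C1→D 6·20=120, C2→B 4·24=96, C3→B 3·12=36, C4→D 2·15=30, C5→D 10·7=70. Service 352; fixed 24; total 376.
Difference: |410 − 376| = 34.

Proposal Y is cheaper by 34.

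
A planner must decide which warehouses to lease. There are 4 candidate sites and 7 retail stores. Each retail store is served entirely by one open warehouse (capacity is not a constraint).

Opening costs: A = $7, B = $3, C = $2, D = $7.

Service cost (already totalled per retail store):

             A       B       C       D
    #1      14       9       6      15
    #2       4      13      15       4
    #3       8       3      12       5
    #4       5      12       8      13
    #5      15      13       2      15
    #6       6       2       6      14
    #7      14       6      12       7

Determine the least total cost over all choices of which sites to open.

Minimum total cost: 40

For any fixed open set, each retail store goes to its cheapest open site; total = fixed + service.
{A, B, C}: #1→C 6, #2→A 4, #3→B 3, #4→A 5, #5→C 2, #6→B 2, #7→B 6. Service 28; fixed 12; total 40.
{B, C, D}: #1→C 6, #2→D 4, #3→B 3, #4→C 8, #5→C 2, #6→B 2, #7→B 6. Service 31; fixed 12; total 43.
{B, C}: service 40 + fixed 5 = 45
{A, B, C, D}: #1→C 6, #2→A 4, #3→B 3, #4→A 5, #5→C 2, #6→B 2, #7→B 6. Service 28; fixed 19; total 47.
(All 15 nonempty subsets were checked; A, B and C is lowest.)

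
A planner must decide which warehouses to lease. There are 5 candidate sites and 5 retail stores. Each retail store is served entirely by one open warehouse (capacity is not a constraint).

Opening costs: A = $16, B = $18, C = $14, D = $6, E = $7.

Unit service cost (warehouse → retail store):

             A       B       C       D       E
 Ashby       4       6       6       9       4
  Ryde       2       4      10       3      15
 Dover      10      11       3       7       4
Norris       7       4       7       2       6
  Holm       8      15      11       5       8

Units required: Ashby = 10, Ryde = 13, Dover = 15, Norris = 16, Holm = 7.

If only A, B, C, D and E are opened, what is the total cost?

Each retail store is assigned to its cheapest site among the open ones.
{A, B, C, D, E}: Ashby→A 4·10=40, Ryde→A 2·13=26, Dover→C 3·15=45, Norris→D 2·16=32, Holm→D 5·7=35. Service 178; fixed 61; total 239.

Total cost: 239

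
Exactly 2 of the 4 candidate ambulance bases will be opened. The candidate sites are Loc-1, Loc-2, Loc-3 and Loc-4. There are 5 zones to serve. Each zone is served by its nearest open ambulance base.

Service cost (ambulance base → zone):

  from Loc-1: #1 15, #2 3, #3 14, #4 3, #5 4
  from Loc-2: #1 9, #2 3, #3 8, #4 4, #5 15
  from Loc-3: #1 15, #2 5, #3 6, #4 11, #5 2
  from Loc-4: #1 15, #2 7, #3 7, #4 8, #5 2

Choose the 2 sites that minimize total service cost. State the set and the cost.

With exactly 2 open, each zone uses its cheapest among the chosen.
{Loc-2, Loc-3}: #1→Loc-2 9, #2→Loc-2 3, #3→Loc-3 6, #4→Loc-2 4, #5→Loc-3 2. Service cost 24.
{Loc-2, Loc-4}: service cost 25
{Loc-1, Loc-2}: service cost 27
Among all 6 size-2 choices, {Loc-2, Loc-3} is lowest.

Choose Loc-2 and Loc-3; total service cost 24.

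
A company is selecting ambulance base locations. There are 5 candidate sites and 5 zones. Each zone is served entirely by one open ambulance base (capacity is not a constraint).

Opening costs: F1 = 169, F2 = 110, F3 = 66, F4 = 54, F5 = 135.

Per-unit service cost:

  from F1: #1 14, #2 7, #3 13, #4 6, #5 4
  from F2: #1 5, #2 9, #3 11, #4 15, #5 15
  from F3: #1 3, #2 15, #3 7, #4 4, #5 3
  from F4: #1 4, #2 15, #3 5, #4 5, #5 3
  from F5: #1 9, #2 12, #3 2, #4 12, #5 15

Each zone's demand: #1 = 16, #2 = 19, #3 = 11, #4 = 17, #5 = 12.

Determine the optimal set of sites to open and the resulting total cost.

Open F2 and F4; minimum total cost 575.

For any fixed open set, each zone goes to its cheapest open site; total = fixed + service.
{F2, F4}: #1→F4 4·16=64, #2→F2 9·19=171, #3→F4 5·11=55, #4→F4 5·17=85, #5→F4 3·12=36. Service 411; fixed 164; total 575.
{F2, F3}: service 400 + fixed 176 = 576
{F4}: service 525 + fixed 54 = 579
{F1, F2, F3, F4, F5}: service 307 + fixed 534 = 841
No other subset beats 575.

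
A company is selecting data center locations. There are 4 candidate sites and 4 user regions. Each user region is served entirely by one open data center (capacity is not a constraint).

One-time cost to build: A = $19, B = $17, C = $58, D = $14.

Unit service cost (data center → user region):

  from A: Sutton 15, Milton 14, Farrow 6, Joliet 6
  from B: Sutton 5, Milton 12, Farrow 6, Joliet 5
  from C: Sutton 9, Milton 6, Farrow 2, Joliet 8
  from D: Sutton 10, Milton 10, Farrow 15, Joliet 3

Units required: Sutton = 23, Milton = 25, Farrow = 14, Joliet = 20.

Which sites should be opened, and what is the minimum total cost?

For any fixed open set, each user region goes to its cheapest open site; total = fixed + service.
{B, C, D}: Sutton→B 5·23=115, Milton→C 6·25=150, Farrow→C 2·14=28, Joliet→D 3·20=60. Service 353; fixed 89; total 442.
{A, B, C, D}: service 353 + fixed 108 = 461
{B, C}: service 393 + fixed 75 = 468
{D}: Sutton→D 10·23=230, Milton→D 10·25=250, Farrow→D 15·14=210, Joliet→D 3·20=60. Service 750; fixed 14; total 764.
No other subset beats 442.

Open B, C and D; minimum total cost 442.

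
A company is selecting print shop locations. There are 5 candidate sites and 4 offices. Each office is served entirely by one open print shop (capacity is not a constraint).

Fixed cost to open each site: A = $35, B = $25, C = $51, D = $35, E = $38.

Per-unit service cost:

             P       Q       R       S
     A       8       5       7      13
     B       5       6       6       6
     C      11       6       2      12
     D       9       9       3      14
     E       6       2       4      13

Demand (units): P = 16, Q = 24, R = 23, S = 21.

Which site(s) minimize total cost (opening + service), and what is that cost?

For any fixed open set, each office goes to its cheapest open site; total = fixed + service.
{B, E}: P→B 5·16=80, Q→E 2·24=48, R→E 4·23=92, S→B 6·21=126. Service 346; fixed 63; total 409.
{B, C, E}: service 300 + fixed 114 = 414
{B, D, E}: service 323 + fixed 98 = 421
{A, B, C, D, E}: P→B 5·16=80, Q→E 2·24=48, R→C 2·23=46, S→B 6·21=126. Service 300; fixed 184; total 484.
No other subset beats 409.

Open B and E; minimum total cost 409.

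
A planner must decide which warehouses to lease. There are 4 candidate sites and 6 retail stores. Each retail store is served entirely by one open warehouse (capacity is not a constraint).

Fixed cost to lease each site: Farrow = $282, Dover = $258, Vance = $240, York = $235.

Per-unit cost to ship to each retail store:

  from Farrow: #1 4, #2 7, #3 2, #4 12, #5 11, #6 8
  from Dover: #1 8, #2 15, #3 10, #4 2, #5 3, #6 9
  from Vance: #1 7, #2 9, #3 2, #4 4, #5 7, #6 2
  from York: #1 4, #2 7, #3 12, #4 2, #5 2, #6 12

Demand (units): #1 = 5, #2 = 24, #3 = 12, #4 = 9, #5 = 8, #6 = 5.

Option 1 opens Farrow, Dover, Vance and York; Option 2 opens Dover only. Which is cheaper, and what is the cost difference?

Option 2 is cheaper by 406.

Option 1: {Farrow, Dover, Vance, York}: #1→Farrow 4·5=20, #2→Farrow 7·24=168, #3→Farrow 2·12=24, #4→Dover 2·9=18, #5→York 2·8=16, #6→Vance 2·5=10. Service 256; fixed 1015; total 1271.
Option 2: {Dover}: #1→Dover 8·5=40, #2→Dover 15·24=360, #3→Dover 10·12=120, #4→Dover 2·9=18, #5→Dover 3·8=24, #6→Dover 9·5=45. Service 607; fixed 258; total 865.
Difference: |1271 − 865| = 406.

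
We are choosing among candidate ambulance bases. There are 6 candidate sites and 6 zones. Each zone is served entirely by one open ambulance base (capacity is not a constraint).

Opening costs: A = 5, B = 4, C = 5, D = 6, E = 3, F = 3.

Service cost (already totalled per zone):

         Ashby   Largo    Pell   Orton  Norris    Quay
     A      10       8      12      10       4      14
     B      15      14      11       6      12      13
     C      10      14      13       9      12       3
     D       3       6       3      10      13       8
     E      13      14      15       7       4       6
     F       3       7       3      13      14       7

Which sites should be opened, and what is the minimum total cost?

Open E and F; minimum total cost 36.

For any fixed open set, each zone goes to its cheapest open site; total = fixed + service.
{E, F}: Ashby→F 3, Largo→F 7, Pell→F 3, Orton→E 7, Norris→E 4, Quay→E 6. Service 30; fixed 6; total 36.
{C, E, F}: Ashby→F 3, Largo→F 7, Pell→F 3, Orton→E 7, Norris→E 4, Quay→C 3. Service 27; fixed 11; total 38.
{D, E}: service 29 + fixed 9 = 38
{A, B, C, D, E, F}: service 25 + fixed 26 = 51
No other subset beats 36.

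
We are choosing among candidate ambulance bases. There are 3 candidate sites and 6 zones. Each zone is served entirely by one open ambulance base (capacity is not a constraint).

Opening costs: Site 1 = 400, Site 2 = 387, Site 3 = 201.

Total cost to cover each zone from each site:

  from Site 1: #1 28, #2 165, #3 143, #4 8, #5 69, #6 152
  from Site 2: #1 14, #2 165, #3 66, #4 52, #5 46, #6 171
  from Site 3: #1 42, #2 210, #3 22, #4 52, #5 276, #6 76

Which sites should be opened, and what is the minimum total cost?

For any fixed open set, each zone goes to its cheapest open site; total = fixed + service.
{Site 3}: #1→Site 3 42, #2→Site 3 210, #3→Site 3 22, #4→Site 3 52, #5→Site 3 276, #6→Site 3 76. Service 678; fixed 201; total 879.
{Site 2}: #1→Site 2 14, #2→Site 2 165, #3→Site 2 66, #4→Site 2 52, #5→Site 2 46, #6→Site 2 171. Service 514; fixed 387; total 901.
{Site 2, Site 3}: service 375 + fixed 588 = 963
{Site 1, Site 2, Site 3}: service 331 + fixed 988 = 1319
(All 7 nonempty subsets were checked; Site 3 only is lowest.)

Open Site 3 only; minimum total cost 879.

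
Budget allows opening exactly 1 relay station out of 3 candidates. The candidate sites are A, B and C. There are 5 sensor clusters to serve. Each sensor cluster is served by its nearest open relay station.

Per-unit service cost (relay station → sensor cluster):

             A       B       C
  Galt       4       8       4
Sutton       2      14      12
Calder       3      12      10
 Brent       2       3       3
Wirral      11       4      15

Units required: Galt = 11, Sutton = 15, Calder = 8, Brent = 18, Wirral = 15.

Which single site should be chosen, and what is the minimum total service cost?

With exactly 1 open, each sensor cluster uses its cheapest among the chosen.
{A}: Galt→A 4·11=44, Sutton→A 2·15=30, Calder→A 3·8=24, Brent→A 2·18=36, Wirral→A 11·15=165. Service cost 299.
{B}: service cost 508
{C}: service cost 583
Among all 3 size-1 choices, {A} is lowest.

Choose A only; total service cost 299.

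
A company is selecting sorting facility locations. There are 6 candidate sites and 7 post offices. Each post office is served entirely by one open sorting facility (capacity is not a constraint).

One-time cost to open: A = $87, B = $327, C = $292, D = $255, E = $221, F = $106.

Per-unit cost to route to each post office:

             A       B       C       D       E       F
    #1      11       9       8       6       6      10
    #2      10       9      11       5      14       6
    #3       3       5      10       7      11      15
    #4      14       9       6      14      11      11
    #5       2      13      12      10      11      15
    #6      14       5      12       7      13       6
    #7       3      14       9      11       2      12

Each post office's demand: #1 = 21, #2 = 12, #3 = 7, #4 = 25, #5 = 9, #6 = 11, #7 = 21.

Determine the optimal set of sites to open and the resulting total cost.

Open A and F; minimum total cost 918.

For any fixed open set, each post office goes to its cheapest open site; total = fixed + service.
{A, F}: #1→F 10·21=210, #2→F 6·12=72, #3→A 3·7=21, #4→F 11·25=275, #5→A 2·9=18, #6→F 6·11=66, #7→A 3·21=63. Service 725; fixed 193; total 918.
{A, E, F}: service 620 + fixed 414 = 1034
{A, C, F}: service 558 + fixed 485 = 1043
{A, B, C, D, E, F}: service 472 + fixed 1288 = 1760
No other subset beats 918.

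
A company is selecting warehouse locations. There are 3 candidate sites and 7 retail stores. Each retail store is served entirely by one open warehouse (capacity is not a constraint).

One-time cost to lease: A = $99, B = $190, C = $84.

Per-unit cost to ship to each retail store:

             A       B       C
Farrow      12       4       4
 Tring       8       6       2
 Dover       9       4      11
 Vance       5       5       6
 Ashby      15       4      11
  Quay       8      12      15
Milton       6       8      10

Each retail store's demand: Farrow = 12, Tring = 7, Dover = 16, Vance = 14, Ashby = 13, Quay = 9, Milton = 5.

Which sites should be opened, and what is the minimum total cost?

For any fixed open set, each retail store goes to its cheapest open site; total = fixed + service.
{B}: Farrow→B 4·12=48, Tring→B 6·7=42, Dover→B 4·16=64, Vance→B 5·14=70, Ashby→B 4·13=52, Quay→B 12·9=108, Milton→B 8·5=40. Service 424; fixed 190; total 614.
{A, B}: service 378 + fixed 289 = 667
{B, C}: service 396 + fixed 274 = 670
{A, B, C}: service 350 + fixed 373 = 723
No other subset beats 614.

Open B only; minimum total cost 614.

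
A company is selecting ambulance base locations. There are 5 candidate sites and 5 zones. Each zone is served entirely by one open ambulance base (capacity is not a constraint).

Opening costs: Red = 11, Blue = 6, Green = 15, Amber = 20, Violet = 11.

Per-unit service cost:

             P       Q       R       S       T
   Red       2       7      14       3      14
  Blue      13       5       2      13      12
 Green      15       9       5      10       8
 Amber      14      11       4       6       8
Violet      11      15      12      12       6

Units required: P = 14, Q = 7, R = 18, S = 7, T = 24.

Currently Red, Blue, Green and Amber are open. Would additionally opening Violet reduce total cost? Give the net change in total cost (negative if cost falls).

Yes — net change −37 (cost falls by 37).

Current service cost with {Red, Blue, Green, Amber}: 312.
Adding Violet: each zone re-picks its cheapest; new service cost 264, saving 48.
Extra fixed cost: 11. Net change = 11 − 48 = -37.
(Totals: 364 → 327.)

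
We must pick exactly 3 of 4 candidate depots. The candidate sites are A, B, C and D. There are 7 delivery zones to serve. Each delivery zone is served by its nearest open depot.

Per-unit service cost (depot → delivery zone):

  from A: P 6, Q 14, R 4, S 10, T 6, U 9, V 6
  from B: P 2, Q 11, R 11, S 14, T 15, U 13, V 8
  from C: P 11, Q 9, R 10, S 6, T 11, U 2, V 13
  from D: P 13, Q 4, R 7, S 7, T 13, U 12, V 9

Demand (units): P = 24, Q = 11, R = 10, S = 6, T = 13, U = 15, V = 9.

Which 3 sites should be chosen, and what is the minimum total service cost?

With exactly 3 open, each delivery zone uses its cheapest among the chosen.
{A, B, C}: P→B 2·24=48, Q→C 9·11=99, R→A 4·10=40, S→C 6·6=36, T→A 6·13=78, U→C 2·15=30, V→A 6·9=54. Service cost 385.
{A, C, D}: service cost 426
{A, B, D}: service cost 441
Among all 4 size-3 choices, {A, B, C} is lowest.

Choose A, B and C; total service cost 385.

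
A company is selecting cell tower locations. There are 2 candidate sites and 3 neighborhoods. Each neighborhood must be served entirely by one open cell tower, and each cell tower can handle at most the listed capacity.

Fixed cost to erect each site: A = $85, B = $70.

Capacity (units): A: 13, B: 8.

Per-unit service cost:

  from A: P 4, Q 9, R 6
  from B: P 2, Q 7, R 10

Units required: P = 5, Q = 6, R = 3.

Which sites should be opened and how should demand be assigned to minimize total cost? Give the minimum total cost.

Open {A, B}: P→A 4·5=20, Q→B 7·6=42, R→A 6·3=18.
Loads: A carries 8/13, B carries 6/8. Service 80; fixed 155; total 235.
Next best feasible plan costs 237.

Minimum total cost: 235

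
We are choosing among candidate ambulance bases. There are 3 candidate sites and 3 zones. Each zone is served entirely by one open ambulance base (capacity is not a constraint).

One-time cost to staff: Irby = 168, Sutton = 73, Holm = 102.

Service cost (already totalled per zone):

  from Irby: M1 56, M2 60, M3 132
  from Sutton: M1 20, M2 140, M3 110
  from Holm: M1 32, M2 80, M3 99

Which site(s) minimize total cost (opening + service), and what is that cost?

For any fixed open set, each zone goes to its cheapest open site; total = fixed + service.
{Holm}: M1→Holm 32, M2→Holm 80, M3→Holm 99. Service 211; fixed 102; total 313.
{Sutton}: service 270 + fixed 73 = 343
{Sutton, Holm}: service 199 + fixed 175 = 374
{Irby, Sutton, Holm}: M1→Sutton 20, M2→Irby 60, M3→Holm 99. Service 179; fixed 343; total 522.
(All 7 nonempty subsets were checked; Holm only is lowest.)

Open Holm only; minimum total cost 313.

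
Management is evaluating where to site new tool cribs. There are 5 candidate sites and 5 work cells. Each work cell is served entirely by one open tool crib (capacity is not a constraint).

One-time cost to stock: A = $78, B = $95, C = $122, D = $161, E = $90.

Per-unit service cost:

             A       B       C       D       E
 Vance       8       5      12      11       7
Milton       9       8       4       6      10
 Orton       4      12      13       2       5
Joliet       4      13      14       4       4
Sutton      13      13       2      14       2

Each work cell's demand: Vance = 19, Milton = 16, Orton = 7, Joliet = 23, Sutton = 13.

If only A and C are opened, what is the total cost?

Total cost: 562

Each work cell is assigned to its cheapest site among the open ones.
{A, C}: Vance→A 8·19=152, Milton→C 4·16=64, Orton→A 4·7=28, Joliet→A 4·23=92, Sutton→C 2·13=26. Service 362; fixed 200; total 562.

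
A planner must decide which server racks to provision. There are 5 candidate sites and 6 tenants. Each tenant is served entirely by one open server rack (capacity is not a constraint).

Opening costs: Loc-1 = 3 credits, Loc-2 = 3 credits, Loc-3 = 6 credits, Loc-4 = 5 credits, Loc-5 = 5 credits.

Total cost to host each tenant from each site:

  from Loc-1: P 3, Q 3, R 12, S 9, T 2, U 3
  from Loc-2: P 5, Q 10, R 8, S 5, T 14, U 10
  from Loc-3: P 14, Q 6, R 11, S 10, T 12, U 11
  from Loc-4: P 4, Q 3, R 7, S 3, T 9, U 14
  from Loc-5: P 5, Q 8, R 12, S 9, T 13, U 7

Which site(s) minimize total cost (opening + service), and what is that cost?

For any fixed open set, each tenant goes to its cheapest open site; total = fixed + service.
{Loc-1, Loc-4}: P→Loc-1 3, Q→Loc-1 3, R→Loc-4 7, S→Loc-4 3, T→Loc-1 2, U→Loc-1 3. Service 21; fixed 8; total 29.
{Loc-1, Loc-2}: service 24 + fixed 6 = 30
{Loc-1, Loc-2, Loc-4}: P→Loc-1 3, Q→Loc-1 3, R→Loc-4 7, S→Loc-4 3, T→Loc-1 2, U→Loc-1 3. Service 21; fixed 11; total 32.
{Loc-1, Loc-2, Loc-3, Loc-4, Loc-5}: service 21 + fixed 22 = 43
No other subset beats 29.

Open Loc-1 and Loc-4; minimum total cost 29.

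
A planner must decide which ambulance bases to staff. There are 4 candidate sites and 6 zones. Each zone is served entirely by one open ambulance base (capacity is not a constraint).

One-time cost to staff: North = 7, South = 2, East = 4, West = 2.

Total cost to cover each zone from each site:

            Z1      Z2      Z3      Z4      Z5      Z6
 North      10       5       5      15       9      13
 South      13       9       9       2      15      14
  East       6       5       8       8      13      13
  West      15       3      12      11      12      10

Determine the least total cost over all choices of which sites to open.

Minimum total cost: 49

For any fixed open set, each zone goes to its cheapest open site; total = fixed + service.
{South, East, West}: Z1→East 6, Z2→West 3, Z3→East 8, Z4→South 2, Z5→West 12, Z6→West 10. Service 41; fixed 8; total 49.
{North, South, East, West}: service 35 + fixed 15 = 50
{North, South, West}: Z1→North 10, Z2→West 3, Z3→North 5, Z4→South 2, Z5→North 9, Z6→West 10. Service 39; fixed 11; total 50.
{South}: service 62 + fixed 2 = 64
(All 15 nonempty subsets were checked; South, East and West is lowest.)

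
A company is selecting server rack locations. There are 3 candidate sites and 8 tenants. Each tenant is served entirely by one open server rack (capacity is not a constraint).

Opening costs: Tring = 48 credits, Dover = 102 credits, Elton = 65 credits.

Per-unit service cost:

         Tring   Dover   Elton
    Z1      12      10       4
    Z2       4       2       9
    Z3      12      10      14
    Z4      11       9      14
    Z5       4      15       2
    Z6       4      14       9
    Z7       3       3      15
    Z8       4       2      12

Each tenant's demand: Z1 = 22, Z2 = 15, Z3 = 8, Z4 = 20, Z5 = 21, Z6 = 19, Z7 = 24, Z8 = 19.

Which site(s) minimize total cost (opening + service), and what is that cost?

For any fixed open set, each tenant goes to its cheapest open site; total = fixed + service.
{Tring, Dover, Elton}: Z1→Elton 4·22=88, Z2→Dover 2·15=30, Z3→Dover 10·8=80, Z4→Dover 9·20=180, Z5→Elton 2·21=42, Z6→Tring 4·19=76, Z7→Tring 3·24=72, Z8→Dover 2·19=38. Service 606; fixed 215; total 821.
{Tring, Elton}: service 730 + fixed 113 = 843
{Dover, Elton}: service 701 + fixed 167 = 868
{Tring}: service 948 + fixed 48 = 996
No other subset beats 821.

Open Tring, Dover and Elton; minimum total cost 821.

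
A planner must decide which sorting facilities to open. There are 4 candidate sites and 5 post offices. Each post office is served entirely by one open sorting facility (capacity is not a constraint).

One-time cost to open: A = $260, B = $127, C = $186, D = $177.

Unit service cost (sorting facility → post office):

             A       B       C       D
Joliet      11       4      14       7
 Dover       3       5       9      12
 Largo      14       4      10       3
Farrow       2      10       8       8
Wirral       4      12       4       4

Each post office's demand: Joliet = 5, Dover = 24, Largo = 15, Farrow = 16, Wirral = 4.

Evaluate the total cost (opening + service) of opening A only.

Each post office is assigned to its cheapest site among the open ones.
{A}: Joliet→A 11·5=55, Dover→A 3·24=72, Largo→A 14·15=210, Farrow→A 2·16=32, Wirral→A 4·4=16. Service 385; fixed 260; total 645.

Total cost: 645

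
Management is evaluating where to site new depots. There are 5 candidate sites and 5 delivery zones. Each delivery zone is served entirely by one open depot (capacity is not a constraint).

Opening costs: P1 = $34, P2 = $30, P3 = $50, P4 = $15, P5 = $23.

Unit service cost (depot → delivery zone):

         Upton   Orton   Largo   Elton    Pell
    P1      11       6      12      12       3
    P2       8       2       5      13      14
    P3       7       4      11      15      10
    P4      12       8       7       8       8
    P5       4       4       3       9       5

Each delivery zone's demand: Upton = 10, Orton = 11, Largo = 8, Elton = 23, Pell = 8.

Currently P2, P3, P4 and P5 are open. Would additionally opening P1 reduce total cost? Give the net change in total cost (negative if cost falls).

Current service cost with {P2, P3, P4, P5}: 310.
Adding P1: each delivery zone re-picks its cheapest; new service cost 294, saving 16.
Extra fixed cost: 34. Net change = 34 − 16 = 18.
(Totals: 428 → 446.)

No — net change +18 (cost rises by 18).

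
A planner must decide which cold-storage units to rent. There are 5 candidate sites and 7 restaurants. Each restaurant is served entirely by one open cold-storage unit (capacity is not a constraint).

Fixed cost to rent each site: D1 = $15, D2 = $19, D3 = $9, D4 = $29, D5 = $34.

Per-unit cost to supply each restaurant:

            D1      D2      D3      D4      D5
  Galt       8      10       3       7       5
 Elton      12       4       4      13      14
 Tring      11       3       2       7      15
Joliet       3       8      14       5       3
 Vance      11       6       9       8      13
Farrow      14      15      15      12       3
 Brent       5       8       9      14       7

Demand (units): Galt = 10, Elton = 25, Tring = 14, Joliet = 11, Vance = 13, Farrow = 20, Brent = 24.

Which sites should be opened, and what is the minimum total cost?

For any fixed open set, each restaurant goes to its cheapest open site; total = fixed + service.
{D1, D2, D3, D5}: Galt→D3 3·10=30, Elton→D2 4·25=100, Tring→D3 2·14=28, Joliet→D1 3·11=33, Vance→D2 6·13=78, Farrow→D5 3·20=60, Brent→D1 5·24=120. Service 449; fixed 77; total 526.
{D1, D3, D5}: service 488 + fixed 58 = 546
{D1, D2, D5}: service 483 + fixed 68 = 551
{D1, D2, D3, D4, D5}: service 449 + fixed 106 = 555
No other subset beats 526.

Open D1, D2, D3 and D5; minimum total cost 526.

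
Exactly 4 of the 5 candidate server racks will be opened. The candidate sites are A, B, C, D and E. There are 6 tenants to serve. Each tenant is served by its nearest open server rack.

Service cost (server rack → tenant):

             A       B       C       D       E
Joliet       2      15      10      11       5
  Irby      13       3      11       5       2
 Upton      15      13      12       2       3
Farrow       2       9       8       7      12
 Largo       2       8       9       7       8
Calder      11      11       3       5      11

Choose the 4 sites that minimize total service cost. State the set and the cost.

Choose A, C, D and E; total service cost 13.

With exactly 4 open, each tenant uses its cheapest among the chosen.
{A, C, D, E}: Joliet→A 2, Irby→E 2, Upton→D 2, Farrow→A 2, Largo→A 2, Calder→C 3. Service cost 13.
{A, B, C, D}: service cost 14
{A, B, C, E}: service cost 14
Among all 5 size-4 choices, {A, C, D, E} is lowest.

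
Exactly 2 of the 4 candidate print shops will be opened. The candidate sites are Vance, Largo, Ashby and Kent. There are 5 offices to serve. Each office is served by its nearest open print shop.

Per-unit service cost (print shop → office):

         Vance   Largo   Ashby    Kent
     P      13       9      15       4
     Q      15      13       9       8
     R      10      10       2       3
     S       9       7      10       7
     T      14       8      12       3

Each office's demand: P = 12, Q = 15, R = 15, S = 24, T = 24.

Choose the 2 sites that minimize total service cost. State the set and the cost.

Choose Ashby and Kent; total service cost 438.

With exactly 2 open, each office uses its cheapest among the chosen.
{Ashby, Kent}: P→Kent 4·12=48, Q→Kent 8·15=120, R→Ashby 2·15=30, S→Kent 7·24=168, T→Kent 3·24=72. Service cost 438.
{Vance, Kent}: service cost 453
{Largo, Kent}: service cost 453
Among all 6 size-2 choices, {Ashby, Kent} is lowest.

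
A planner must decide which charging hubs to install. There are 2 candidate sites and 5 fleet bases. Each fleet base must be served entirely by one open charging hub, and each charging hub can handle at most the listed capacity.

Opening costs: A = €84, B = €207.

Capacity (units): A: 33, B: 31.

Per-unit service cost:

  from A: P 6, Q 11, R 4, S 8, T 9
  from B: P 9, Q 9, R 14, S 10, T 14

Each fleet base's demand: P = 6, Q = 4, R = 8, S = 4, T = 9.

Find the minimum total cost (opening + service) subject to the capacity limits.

Minimum total cost: 309

Open {A}: P→A 6·6=36, Q→A 11·4=44, R→A 4·8=32, S→A 8·4=32, T→A 9·9=81.
Loads: A carries 31/33. Service 225; fixed 84; total 309.
Next best feasible plan costs 508.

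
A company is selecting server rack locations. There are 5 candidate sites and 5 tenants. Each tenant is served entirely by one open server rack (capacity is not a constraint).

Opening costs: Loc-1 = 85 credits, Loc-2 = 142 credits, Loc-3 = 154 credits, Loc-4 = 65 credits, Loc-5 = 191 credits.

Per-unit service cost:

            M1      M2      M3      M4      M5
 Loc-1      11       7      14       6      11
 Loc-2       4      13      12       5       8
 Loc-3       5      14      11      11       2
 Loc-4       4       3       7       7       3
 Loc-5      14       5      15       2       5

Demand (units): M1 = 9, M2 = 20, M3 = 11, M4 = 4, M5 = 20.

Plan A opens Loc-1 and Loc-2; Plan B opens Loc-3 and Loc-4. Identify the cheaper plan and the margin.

Plan A: {Loc-1, Loc-2}: M1→Loc-2 4·9=36, M2→Loc-1 7·20=140, M3→Loc-2 12·11=132, M4→Loc-2 5·4=20, M5→Loc-2 8·20=160. Service 488; fixed 227; total 715.
Plan B: {Loc-3, Loc-4}: M1→Loc-4 4·9=36, M2→Loc-4 3·20=60, M3→Loc-4 7·11=77, M4→Loc-4 7·4=28, M5→Loc-3 2·20=40. Service 241; fixed 219; total 460.
Difference: |715 − 460| = 255.

Plan B is cheaper by 255.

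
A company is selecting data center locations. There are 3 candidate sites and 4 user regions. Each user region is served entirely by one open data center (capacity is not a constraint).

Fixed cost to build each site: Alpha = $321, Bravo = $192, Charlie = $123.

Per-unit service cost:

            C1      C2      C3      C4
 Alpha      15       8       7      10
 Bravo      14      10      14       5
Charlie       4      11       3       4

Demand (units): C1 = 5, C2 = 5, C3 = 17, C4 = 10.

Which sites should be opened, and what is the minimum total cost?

For any fixed open set, each user region goes to its cheapest open site; total = fixed + service.
{Charlie}: C1→Charlie 4·5=20, C2→Charlie 11·5=55, C3→Charlie 3·17=51, C4→Charlie 4·10=40. Service 166; fixed 123; total 289.
{Bravo, Charlie}: C1→Charlie 4·5=20, C2→Bravo 10·5=50, C3→Charlie 3·17=51, C4→Charlie 4·10=40. Service 161; fixed 315; total 476.
{Alpha, Charlie}: C1→Charlie 4·5=20, C2→Alpha 8·5=40, C3→Charlie 3·17=51, C4→Charlie 4·10=40. Service 151; fixed 444; total 595.
{Alpha, Bravo, Charlie}: service 151 + fixed 636 = 787
No other subset beats 289.

Open Charlie only; minimum total cost 289.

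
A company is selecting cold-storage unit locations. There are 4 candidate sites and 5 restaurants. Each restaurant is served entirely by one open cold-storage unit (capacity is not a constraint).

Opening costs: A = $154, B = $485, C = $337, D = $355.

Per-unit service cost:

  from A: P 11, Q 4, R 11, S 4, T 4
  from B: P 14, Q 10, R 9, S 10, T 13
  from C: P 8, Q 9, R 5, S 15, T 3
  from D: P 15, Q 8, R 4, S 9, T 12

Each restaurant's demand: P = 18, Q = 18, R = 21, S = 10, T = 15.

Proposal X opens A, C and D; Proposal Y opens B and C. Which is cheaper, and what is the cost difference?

Proposal X: {A, C, D}: P→C 8·18=144, Q→A 4·18=72, R→D 4·21=84, S→A 4·10=40, T→C 3·15=45. Service 385; fixed 846; total 1231.
Proposal Y: {B, C}: P→C 8·18=144, Q→C 9·18=162, R→C 5·21=105, S→B 10·10=100, T→C 3·15=45. Service 556; fixed 822; total 1378.
Difference: |1231 − 1378| = 147.

Proposal X is cheaper by 147.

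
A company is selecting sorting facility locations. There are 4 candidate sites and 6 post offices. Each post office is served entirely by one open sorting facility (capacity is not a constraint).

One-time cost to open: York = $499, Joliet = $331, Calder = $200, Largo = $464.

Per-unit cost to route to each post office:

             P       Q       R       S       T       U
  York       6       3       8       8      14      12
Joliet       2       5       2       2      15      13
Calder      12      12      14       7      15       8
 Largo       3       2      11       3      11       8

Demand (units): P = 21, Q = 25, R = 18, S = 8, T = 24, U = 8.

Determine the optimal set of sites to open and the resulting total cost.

For any fixed open set, each post office goes to its cheapest open site; total = fixed + service.
{Joliet}: P→Joliet 2·21=42, Q→Joliet 5·25=125, R→Joliet 2·18=36, S→Joliet 2·8=16, T→Joliet 15·24=360, U→Joliet 13·8=104. Service 683; fixed 331; total 1014.
{Largo}: P→Largo 3·21=63, Q→Largo 2·25=50, R→Largo 11·18=198, S→Largo 3·8=24, T→Largo 11·24=264, U→Largo 8·8=64. Service 663; fixed 464; total 1127.
{Joliet, Calder}: P→Joliet 2·21=42, Q→Joliet 5·25=125, R→Joliet 2·18=36, S→Joliet 2·8=16, T→Joliet 15·24=360, U→Calder 8·8=64. Service 643; fixed 531; total 1174.
{York, Joliet, Calder, Largo}: P→Joliet 2·21=42, Q→Largo 2·25=50, R→Joliet 2·18=36, S→Joliet 2·8=16, T→Largo 11·24=264, U→Calder 8·8=64. Service 472; fixed 1494; total 1966.
(All 15 nonempty subsets were checked; Joliet only is lowest.)

Open Joliet only; minimum total cost 1014.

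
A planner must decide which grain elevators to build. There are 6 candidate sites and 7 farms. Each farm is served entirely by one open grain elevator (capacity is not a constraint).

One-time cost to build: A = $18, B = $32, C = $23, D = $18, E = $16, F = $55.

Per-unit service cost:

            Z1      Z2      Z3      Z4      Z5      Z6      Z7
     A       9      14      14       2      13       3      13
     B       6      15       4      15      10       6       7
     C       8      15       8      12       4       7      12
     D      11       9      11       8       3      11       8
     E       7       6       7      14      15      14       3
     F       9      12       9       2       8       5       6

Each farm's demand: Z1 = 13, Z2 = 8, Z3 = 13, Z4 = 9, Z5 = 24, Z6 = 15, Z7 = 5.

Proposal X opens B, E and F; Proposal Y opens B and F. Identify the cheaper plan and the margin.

Proposal X is cheaper by 47.

Proposal X: {B, E, F}: Z1→B 6·13=78, Z2→E 6·8=48, Z3→B 4·13=52, Z4→F 2·9=18, Z5→F 8·24=192, Z6→F 5·15=75, Z7→E 3·5=15. Service 478; fixed 103; total 581.
Proposal Y: {B, F}: Z1→B 6·13=78, Z2→F 12·8=96, Z3→B 4·13=52, Z4→F 2·9=18, Z5→F 8·24=192, Z6→F 5·15=75, Z7→F 6·5=30. Service 541; fixed 87; total 628.
Difference: |581 − 628| = 47.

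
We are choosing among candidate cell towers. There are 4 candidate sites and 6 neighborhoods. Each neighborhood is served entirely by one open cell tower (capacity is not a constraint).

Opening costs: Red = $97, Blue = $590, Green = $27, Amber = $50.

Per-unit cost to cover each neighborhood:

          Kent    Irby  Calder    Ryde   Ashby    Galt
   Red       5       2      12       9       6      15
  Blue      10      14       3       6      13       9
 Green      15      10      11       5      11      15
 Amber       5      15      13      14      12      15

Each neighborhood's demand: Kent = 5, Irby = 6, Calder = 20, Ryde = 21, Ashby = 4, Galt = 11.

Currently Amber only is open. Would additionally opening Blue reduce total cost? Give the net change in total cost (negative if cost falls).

No — net change +150 (cost rises by 150).

Current service cost with {Amber}: 882.
Adding Blue: each neighborhood re-picks its cheapest; new service cost 442, saving 440.
Extra fixed cost: 590. Net change = 590 − 440 = 150.
(Totals: 932 → 1082.)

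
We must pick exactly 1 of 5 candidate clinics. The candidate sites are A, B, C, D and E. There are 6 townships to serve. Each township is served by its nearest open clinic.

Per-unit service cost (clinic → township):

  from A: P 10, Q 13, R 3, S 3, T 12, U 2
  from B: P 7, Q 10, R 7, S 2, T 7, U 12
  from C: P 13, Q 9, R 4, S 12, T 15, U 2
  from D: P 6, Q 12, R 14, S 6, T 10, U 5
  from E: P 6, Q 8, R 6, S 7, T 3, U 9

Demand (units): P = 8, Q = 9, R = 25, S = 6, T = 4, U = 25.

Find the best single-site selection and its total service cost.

With exactly 1 open, each township uses its cheapest among the chosen.
{A}: P→A 10·8=80, Q→A 13·9=117, R→A 3·25=75, S→A 3·6=18, T→A 12·4=48, U→A 2·25=50. Service cost 388.
{C}: service cost 467
{E}: service cost 549
Among all 5 size-1 choices, {A} is lowest.

Choose A only; total service cost 388.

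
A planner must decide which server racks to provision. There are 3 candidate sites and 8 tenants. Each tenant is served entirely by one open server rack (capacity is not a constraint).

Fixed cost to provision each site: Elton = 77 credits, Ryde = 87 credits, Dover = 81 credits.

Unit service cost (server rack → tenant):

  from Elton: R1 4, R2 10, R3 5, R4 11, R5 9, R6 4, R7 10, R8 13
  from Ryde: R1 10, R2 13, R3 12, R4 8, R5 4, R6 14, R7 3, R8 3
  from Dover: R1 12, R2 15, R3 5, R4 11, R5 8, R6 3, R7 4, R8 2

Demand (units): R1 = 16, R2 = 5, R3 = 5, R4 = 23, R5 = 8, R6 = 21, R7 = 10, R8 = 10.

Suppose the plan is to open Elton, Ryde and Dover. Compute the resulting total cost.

Each tenant is assigned to its cheapest site among the open ones.
{Elton, Ryde, Dover}: R1→Elton 4·16=64, R2→Elton 10·5=50, R3→Elton 5·5=25, R4→Ryde 8·23=184, R5→Ryde 4·8=32, R6→Dover 3·21=63, R7→Ryde 3·10=30, R8→Dover 2·10=20. Service 468; fixed 245; total 713.

Total cost: 713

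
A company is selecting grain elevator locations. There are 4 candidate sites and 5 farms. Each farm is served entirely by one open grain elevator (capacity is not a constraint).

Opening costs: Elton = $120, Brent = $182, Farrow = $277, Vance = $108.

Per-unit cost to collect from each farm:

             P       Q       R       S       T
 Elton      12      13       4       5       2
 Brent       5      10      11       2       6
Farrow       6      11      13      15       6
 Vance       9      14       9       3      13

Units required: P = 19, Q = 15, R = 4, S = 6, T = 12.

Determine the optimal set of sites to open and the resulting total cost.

Open Brent only; minimum total cost 555.

For any fixed open set, each farm goes to its cheapest open site; total = fixed + service.
{Brent}: P→Brent 5·19=95, Q→Brent 10·15=150, R→Brent 11·4=44, S→Brent 2·6=12, T→Brent 6·12=72. Service 373; fixed 182; total 555.
{Elton, Brent}: service 297 + fixed 302 = 599
{Elton}: service 493 + fixed 120 = 613
{Elton, Brent, Farrow, Vance}: service 297 + fixed 687 = 984
No other subset beats 555.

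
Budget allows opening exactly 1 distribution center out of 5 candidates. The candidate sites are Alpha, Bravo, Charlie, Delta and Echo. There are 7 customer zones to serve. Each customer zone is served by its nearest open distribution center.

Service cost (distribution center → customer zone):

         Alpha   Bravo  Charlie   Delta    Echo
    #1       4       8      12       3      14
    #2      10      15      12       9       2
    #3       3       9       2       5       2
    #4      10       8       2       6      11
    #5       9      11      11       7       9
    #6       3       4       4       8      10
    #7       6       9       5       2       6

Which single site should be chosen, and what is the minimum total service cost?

With exactly 1 open, each customer zone uses its cheapest among the chosen.
{Delta}: #1→Delta 3, #2→Delta 9, #3→Delta 5, #4→Delta 6, #5→Delta 7, #6→Delta 8, #7→Delta 2. Service cost 40.
{Alpha}: service cost 45
{Charlie}: service cost 48
Among all 5 size-1 choices, {Delta} is lowest.

Choose Delta only; total service cost 40.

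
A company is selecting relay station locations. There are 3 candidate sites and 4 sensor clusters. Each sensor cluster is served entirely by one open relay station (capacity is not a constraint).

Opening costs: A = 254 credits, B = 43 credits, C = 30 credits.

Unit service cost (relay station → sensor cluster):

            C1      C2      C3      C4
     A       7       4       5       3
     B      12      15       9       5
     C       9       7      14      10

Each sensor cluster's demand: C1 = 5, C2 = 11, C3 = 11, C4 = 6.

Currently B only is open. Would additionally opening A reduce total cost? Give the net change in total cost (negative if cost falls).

No — net change +52 (cost rises by 52).

Current service cost with {B}: 354.
Adding A: each sensor cluster re-picks its cheapest; new service cost 152, saving 202.
Extra fixed cost: 254. Net change = 254 − 202 = 52.
(Totals: 397 → 449.)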